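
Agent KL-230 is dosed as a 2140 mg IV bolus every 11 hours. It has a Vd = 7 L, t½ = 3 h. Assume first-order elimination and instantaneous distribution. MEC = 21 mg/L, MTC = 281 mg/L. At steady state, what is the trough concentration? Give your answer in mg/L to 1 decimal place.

Over one 11-h interval, 11/3 ≈ 3.6667 half-lives elapse, leaving f ≈ 0.0787 of each dose.
Each bolus raises the concentration by D/Vd = 2140/7 ≈ 305.714 mg/L.
Steady-state trough Cmin,ss = C₀·f/(1−f) ≈ 305.714 × 0.0787/0.9213 ≈ 26.115 mg/L.
Trough 26.1 mg/L vs MEC 21 mg/L: adequate.

26.1 mg/L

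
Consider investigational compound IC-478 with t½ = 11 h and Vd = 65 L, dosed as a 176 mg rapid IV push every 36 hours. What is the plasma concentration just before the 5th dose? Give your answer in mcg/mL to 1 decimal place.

0.3 mcg/mL

f = (1/2)^(τ/t½) = (1/2)^(36/11) ≈ 0.1035.
C₀ = D/Vd = 176/65 ≈ 2.708 mcg/mL.
Before the 5th dose, 4 doses have been given. Superposition: Cmin = C₀·(f + f² + … + f^4).
≈ 2.708 × (0.1035 + 0.0107 + 0.0011 + 0.0001) ≈ 2.708 × 0.1154 ≈ 0.313 mcg/mL.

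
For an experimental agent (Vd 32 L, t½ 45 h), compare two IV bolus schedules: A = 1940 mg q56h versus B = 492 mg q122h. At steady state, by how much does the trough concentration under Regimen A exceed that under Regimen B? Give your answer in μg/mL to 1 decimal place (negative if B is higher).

41.5 μg/mL

Regimen A: f = (1/2)^(56/45) ≈ 0.4221; Cmin,ss = (1940/32)·f/(1−f) ≈ 44.281 μg/mL.
Regimen B: f = (1/2)^(122/45) ≈ 0.1527; Cmin,ss = (492/32)·f/(1−f) ≈ 2.771 μg/mL.
Difference ≈ 44.281 − 2.771 ≈ 41.510 μg/mL.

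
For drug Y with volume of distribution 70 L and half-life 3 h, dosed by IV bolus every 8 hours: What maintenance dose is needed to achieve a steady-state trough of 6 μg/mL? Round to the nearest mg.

τ/t½ = 8/3 ≈ 2.6667, so f = (1/2)^(8/3) ≈ 0.157490.
Cmin,ss = (D/Vd)·f/(1−f), so D = Cmin,ss·Vd·(1−f)/f.
D = 6 × 70 × (1−f)/f ≈ 6 × 70 × 5.34961 ≈ 2246.84 mg.

2247 mg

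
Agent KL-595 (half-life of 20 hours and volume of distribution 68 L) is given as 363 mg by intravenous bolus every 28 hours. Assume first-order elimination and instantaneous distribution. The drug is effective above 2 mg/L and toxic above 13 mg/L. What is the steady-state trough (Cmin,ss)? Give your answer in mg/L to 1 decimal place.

3.3 mg/L

τ/t½ = 28/20 ≈ 1.4, so fraction remaining f = (1/2)^(28/20) ≈ 0.3789.
Each bolus raises the concentration by D/Vd = 363/68 ≈ 5.338 mg/L.
Steady-state trough Cmin,ss = C₀·f/(1−f) ≈ 5.338 × 0.3789/0.6211 ≈ 3.256 mg/L.
Trough 3.3 mg/L vs MEC 2 mg/L: adequate.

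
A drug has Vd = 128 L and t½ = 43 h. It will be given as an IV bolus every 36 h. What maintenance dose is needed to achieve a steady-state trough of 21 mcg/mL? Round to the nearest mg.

2114 mg

τ/t½ = 36/43 ≈ 0.83721, so f = (1/2)^(36/43) ≈ 0.559725.
Cmin,ss = (D/Vd)·f/(1−f), so D = Cmin,ss·Vd·(1−f)/f.
D = 21 × 128 × (1−f)/f ≈ 21 × 128 × 0.78659 ≈ 2114.35 mg.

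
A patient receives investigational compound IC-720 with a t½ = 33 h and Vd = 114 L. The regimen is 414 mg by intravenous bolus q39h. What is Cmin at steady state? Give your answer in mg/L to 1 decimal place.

2.9 mg/L

k = ln2/t½ = ln2/33 ≈ 0.021004 h⁻¹; fraction remaining f = e^(−kτ) = e^(−0.021004×39) ≈ 0.4408.
Single-dose peak C₀ = D/Vd = 414/114 ≈ 3.632 mg/L.
Steady-state trough Cmin,ss = C₀·f/(1−f) ≈ 3.632 × 0.4408/0.5592 ≈ 2.863 mg/L.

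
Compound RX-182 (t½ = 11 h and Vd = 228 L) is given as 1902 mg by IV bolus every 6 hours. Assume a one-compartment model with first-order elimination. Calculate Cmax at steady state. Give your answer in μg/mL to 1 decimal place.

k = ln2/t½ = ln2/11 ≈ 0.063013 h⁻¹; fraction remaining f = e^(−kτ) = e^(−0.063013×6) ≈ 0.6852.
Accumulation ratio R = 1/(1 − f) ≈ 1/0.3148 ≈ 3.1766.
Single-dose peak C₀ = D/Vd = 1902/228 ≈ 8.342 μg/mL.
Steady-state peak Cmax,ss = C₀·R ≈ 8.342 × 3.1766 ≈ 26.499 μg/mL.

26.5 μg/mL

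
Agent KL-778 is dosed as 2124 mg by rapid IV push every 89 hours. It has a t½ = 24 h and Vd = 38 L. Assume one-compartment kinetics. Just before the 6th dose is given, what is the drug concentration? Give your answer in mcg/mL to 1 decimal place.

f = (1/2)^(τ/t½) = (1/2)^(89/24) ≈ 0.0765.
C₀ = D/Vd = 2124/38 ≈ 55.895 mcg/mL.
Before the 6th dose, 5 doses have been given. Superposition: Cmin = C₀·(f + f² + … + f^5).
≈ 55.895 × (0.0765 + 0.0059 + 0.0004 + 0.0000 + 0.0000) ≈ 55.895 × 0.0828 ≈ 4.628 mcg/mL.

4.6 mcg/mL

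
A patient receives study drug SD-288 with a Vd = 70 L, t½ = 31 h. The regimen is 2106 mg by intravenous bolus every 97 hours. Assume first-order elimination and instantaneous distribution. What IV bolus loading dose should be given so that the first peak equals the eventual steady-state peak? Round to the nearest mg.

f = (1/2)^(97/31) ≈ 0.114306; accumulation ratio R = 1/(1−f) ≈ 1.12906.
Loading dose to hit Cmax,ss on first dose: D_load = D_maint·R ≈ 2106 × 1.12906 ≈ 2377.80 mg.

2378 mg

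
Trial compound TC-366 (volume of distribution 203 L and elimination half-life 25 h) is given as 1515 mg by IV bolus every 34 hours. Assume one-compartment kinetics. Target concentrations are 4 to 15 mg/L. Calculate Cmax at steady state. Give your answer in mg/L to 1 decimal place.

12.2 mg/L

k = ln2/t½ = ln2/25 ≈ 0.027726 h⁻¹; fraction remaining f = e^(−kτ) = e^(−0.027726×34) ≈ 0.3896.
Accumulation ratio R = 1/(1 − f) ≈ 1/0.6104 ≈ 1.6383.
Single-dose peak C₀ = D/Vd = 1515/203 ≈ 7.463 mg/L.
Steady-state peak Cmax,ss = C₀·R ≈ 7.463 × 1.6383 ≈ 12.227 mg/L.
Peak 12.2 mg/L vs MTC 15 mg/L: below toxic threshold.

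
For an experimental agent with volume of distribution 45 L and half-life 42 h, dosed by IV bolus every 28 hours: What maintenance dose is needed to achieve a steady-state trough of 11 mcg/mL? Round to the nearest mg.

τ/t½ = 28/42 ≈ 0.66667, so f = (1/2)^(28/42) ≈ 0.629961.
Cmin,ss = (D/Vd)·f/(1−f), so D = Cmin,ss·Vd·(1−f)/f.
D = 11 × 45 × (1−f)/f ≈ 11 × 45 × 0.58740 ≈ 290.76 mg.

291 mg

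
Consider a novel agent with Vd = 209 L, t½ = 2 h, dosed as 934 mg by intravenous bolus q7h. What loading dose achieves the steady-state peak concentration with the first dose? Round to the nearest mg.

1025 mg

f = (1/2)^(7/2) ≈ 0.088388; accumulation ratio R = 1/(1−f) ≈ 1.09696.
Loading dose to hit Cmax,ss on first dose: D_load = D_maint·R ≈ 934 × 1.09696 ≈ 1024.56 mg.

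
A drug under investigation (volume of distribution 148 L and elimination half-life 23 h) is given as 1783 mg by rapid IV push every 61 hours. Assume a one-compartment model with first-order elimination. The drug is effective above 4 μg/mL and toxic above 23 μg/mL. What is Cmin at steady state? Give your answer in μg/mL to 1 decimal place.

2.3 μg/mL

k = ln2/t½ = ln2/23 ≈ 0.030137 h⁻¹; fraction remaining f = e^(−kτ) = e^(−0.030137×61) ≈ 0.1591.
Accumulation ratio R = 1/(1 − f) ≈ 1/0.8409 ≈ 1.1892.
Each bolus raises the concentration by D/Vd = 1783/148 ≈ 12.047 μg/mL.
Steady-state peak Cmax,ss = C₀·R ≈ 12.047 × 1.1892 ≈ 14.326 μg/mL.
Steady-state trough Cmin,ss = Cmax,ss·f ≈ 14.326 × 0.1591 ≈ 2.279 μg/mL.
Trough 2.3 μg/mL vs MEC 4 μg/mL: subtherapeutic.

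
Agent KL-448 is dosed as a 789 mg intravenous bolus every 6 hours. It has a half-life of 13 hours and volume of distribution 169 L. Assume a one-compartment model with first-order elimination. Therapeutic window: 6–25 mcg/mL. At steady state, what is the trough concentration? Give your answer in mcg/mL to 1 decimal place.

12.4 mcg/mL

k = ln2/t½ = ln2/13 ≈ 0.053319 h⁻¹; fraction remaining f = e^(−kτ) = e^(−0.053319×6) ≈ 0.7262.
Accumulation ratio R = 1/(1 − f) ≈ 1/0.2738 ≈ 3.6523.
Each bolus raises the concentration by D/Vd = 789/169 ≈ 4.669 mcg/mL.
Cmax,ss = C₀/(1 − f) ≈ 4.669/0.2738 ≈ 17.053 mcg/mL.
Steady-state trough Cmin,ss = Cmax,ss·f ≈ 17.053 × 0.7262 ≈ 12.384 mcg/mL.
Trough 12.4 mcg/mL vs MEC 6 mcg/mL: adequate.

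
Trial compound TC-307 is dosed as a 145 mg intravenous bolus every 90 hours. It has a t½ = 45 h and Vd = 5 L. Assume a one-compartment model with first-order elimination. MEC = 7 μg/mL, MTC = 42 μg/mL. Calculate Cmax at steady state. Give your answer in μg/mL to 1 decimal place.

38.7 μg/mL

τ = 90 h = 2 half-lives, so f = (1/2)^2 = 0.25.
At steady state, R = 1/(1 − 0.25) = 4/3.
Single-dose peak C₀ = D/Vd = 145/5 = 29 μg/mL.
Steady-state peak Cmax,ss = C₀·R = 29 × 4/3 ≈ 38.667 μg/mL.
Peak 38.7 μg/mL vs MTC 42 μg/mL: below toxic threshold.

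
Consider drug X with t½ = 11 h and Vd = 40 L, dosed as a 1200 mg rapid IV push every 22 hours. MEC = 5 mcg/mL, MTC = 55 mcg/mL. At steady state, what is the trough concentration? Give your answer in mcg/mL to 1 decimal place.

10.0 mcg/mL

The dosing interval is 2 half-lives, so f = 2^(−2) = 0.25.
Accumulation ratio R = 1/(1 − f) = 1/0.75 = 4/3.
Single-dose peak C₀ = D/Vd = 1200/40 = 30 mcg/mL.
Steady-state peak Cmax,ss = C₀·R = 30 × 4/3 ≈ 40.000 mcg/mL.
Steady-state trough Cmin,ss = Cmax,ss·f ≈ 40.000 × 0.25 ≈ 10.000 mcg/mL.
Trough 10.0 mcg/mL vs MEC 5 mcg/mL: adequate.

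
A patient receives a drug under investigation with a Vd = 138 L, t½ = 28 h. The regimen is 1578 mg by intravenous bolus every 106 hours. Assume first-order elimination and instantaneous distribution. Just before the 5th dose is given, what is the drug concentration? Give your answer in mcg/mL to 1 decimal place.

0.9 mcg/mL

f = (1/2)^(τ/t½) = (1/2)^(106/28) ≈ 0.0725.
C₀ = D/Vd = 1578/138 ≈ 11.435 mcg/mL.
Before the 5th dose, 4 doses have been given. Superposition: Cmin = C₀·(f + f² + … + f^4).
≈ 11.435 × (0.0725 + 0.0053 + 0.0004 + 0.0000) ≈ 11.435 × 0.0782 ≈ 0.894 mcg/mL.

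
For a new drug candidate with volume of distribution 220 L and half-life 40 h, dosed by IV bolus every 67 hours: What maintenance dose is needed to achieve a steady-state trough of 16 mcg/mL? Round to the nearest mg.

τ/t½ = 67/40 ≈ 1.675, so f = (1/2)^(67/40) ≈ 0.313166.
Cmin,ss = (D/Vd)·f/(1−f), so D = Cmin,ss·Vd·(1−f)/f.
D = 16 × 220 × (1−f)/f ≈ 16 × 220 × 2.19319 ≈ 7720.03 mg.

7720 mg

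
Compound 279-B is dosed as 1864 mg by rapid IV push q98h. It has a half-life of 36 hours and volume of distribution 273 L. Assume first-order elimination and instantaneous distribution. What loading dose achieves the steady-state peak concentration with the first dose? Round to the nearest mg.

2197 mg

f = (1/2)^(98/36) ≈ 0.151541; accumulation ratio R = 1/(1−f) ≈ 1.17861.
Loading dose to hit Cmax,ss on first dose: D_load = D_maint·R ≈ 1864 × 1.17861 ≈ 2196.93 mg.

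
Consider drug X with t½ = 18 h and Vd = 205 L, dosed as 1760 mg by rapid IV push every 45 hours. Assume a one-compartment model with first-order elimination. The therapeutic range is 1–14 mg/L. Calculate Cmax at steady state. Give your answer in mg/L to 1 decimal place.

10.4 mg/L

τ/t½ = 45/18 ≈ 2.5, so fraction remaining f = (1/2)^(45/18) ≈ 0.1768.
At steady state, accumulation factor R = 1/(1 − e^(−kτ)) ≈ 1.2148.
Each bolus raises the concentration by D/Vd = 1760/205 ≈ 8.585 mg/L.
Cmax,ss = C₀/(1 − f) ≈ 8.585/0.8232 ≈ 10.429 mg/L.
Peak 10.4 mg/L vs MTC 14 mg/L: below toxic threshold.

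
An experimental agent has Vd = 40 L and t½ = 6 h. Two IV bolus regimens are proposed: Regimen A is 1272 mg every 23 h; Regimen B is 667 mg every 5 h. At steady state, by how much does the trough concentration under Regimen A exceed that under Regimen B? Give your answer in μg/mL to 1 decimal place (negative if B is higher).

-18.9 μg/mL

Regimen A: f = (1/2)^(23/6) ≈ 0.0702; Cmin,ss = (1272/40)·f/(1−f) ≈ 2.401 μg/mL.
Regimen B: f = (1/2)^(5/6) ≈ 0.5612; Cmin,ss = (667/40)·f/(1−f) ≈ 21.326 μg/mL.
Difference ≈ 2.401 − 21.326 ≈ -18.925 μg/mL.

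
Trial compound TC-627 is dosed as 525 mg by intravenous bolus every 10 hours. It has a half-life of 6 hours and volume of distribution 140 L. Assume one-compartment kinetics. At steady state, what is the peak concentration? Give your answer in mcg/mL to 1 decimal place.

5.5 mcg/mL

τ/t½ = 10/6 ≈ 1.6667, so fraction remaining f = (1/2)^(10/6) ≈ 0.3150.
Accumulation ratio R = 1/(1 − f) ≈ 1/0.6850 ≈ 1.4599.
Single-dose peak C₀ = D/Vd = 525/140 ≈ 3.750 mcg/mL.
Cmax,ss = C₀/(1 − f) ≈ 3.750/0.6850 ≈ 5.474 mcg/mL.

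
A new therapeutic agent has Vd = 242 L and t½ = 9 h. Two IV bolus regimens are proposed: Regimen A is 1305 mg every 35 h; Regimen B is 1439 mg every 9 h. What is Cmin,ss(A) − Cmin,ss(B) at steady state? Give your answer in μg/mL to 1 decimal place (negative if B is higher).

-5.6 μg/mL

Regimen A: f = (1/2)^(35/9) ≈ 0.0675; Cmin,ss = (1305/242)·f/(1−f) ≈ 0.390 μg/mL.
Regimen B: f = (1/2)^(9/9) ≈ 0.5000; Cmin,ss = (1439/242)·f/(1−f) ≈ 5.946 μg/mL.
Difference ≈ 0.390 − 5.946 ≈ -5.556 μg/mL.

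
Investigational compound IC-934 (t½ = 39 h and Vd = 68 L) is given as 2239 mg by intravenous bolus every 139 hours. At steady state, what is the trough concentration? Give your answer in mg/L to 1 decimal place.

3.0 mg/L

τ/t½ = 139/39 ≈ 3.5641, so fraction remaining f = (1/2)^(139/39) ≈ 0.0845.
Accumulation ratio R = 1/(1 − f) ≈ 1/0.9155 ≈ 1.0923.
Single-dose peak C₀ = D/Vd = 2239/68 ≈ 32.926 mg/L.
Cmax,ss = C₀/(1 − f) ≈ 32.926/0.9155 ≈ 35.965 mg/L.
Steady-state trough Cmin,ss = Cmax,ss·f ≈ 35.965 × 0.0845 ≈ 3.039 mg/L.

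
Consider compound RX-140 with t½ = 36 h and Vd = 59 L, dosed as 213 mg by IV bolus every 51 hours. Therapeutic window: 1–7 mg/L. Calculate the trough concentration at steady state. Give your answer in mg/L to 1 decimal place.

2.2 mg/L

τ/t½ = 51/36 ≈ 1.4167, so fraction remaining f = (1/2)^(51/36) ≈ 0.3746.
Each bolus raises the concentration by D/Vd = 213/59 ≈ 3.610 mg/L.
Steady-state trough Cmin,ss = C₀·f/(1−f) ≈ 3.610 × 0.3746/0.6254 ≈ 2.162 mg/L.
Trough 2.2 mg/L vs MEC 1 mg/L: adequate.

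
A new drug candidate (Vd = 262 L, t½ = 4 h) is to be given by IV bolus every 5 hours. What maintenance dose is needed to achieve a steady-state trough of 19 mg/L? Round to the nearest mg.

τ/t½ = 5/4 ≈ 1.25, so f = (1/2)^(5/4) ≈ 0.420448.
Cmin,ss = (D/Vd)·f/(1−f), so D = Cmin,ss·Vd·(1−f)/f.
D = 19 × 262 × (1−f)/f ≈ 19 × 262 × 1.37842 ≈ 6861.77 mg.

6862 mg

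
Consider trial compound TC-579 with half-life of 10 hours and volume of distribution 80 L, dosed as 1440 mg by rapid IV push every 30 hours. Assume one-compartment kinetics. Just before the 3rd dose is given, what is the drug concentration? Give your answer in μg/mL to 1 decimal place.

2.5 μg/mL

f = (1/2)^(τ/t½) = (1/2)^(30/10) ≈ 0.1250.
C₀ = D/Vd = 1440/80 ≈ 18.000 μg/mL.
Before the 3rd dose, 2 doses have been given. Superposition: Cmin = C₀·(f + f²).
≈ 18.000 × (0.1250 + 0.0156) ≈ 18.000 × 0.1406 ≈ 2.531 μg/mL.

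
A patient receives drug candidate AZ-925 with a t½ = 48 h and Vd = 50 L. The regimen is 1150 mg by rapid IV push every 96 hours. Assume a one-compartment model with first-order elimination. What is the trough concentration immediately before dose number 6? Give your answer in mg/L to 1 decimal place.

f = (1/2)^(τ/t½) = (1/2)^(96/48) ≈ 0.2500.
C₀ = D/Vd = 1150/50 ≈ 23.000 mg/L.
Before the 6th dose, 5 doses have been given. Superposition: Cmin = C₀·(f + f² + … + f^5).
≈ 23.000 × (0.2500 + 0.0625 + 0.0156 + 0.0039 + 0.0010) ≈ 23.000 × 0.3330 ≈ 7.659 mg/L.

7.7 mg/L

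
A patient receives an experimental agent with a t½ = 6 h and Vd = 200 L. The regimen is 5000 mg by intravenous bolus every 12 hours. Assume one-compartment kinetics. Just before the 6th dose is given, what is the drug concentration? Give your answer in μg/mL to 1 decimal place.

f = (1/2)^(τ/t½) = (1/2)^(12/6) ≈ 0.2500.
C₀ = D/Vd = 5000/200 ≈ 25.000 μg/mL.
Before the 6th dose, 5 doses have been given. Superposition: Cmin = C₀·(f + f² + … + f^5).
≈ 25.000 × (0.2500 + 0.0625 + 0.0156 + 0.0039 + 0.0010) ≈ 25.000 × 0.3330 ≈ 8.325 μg/mL.

8.3 μg/mL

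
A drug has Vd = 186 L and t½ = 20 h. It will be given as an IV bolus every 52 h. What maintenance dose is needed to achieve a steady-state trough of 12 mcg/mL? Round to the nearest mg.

11300 mg

τ/t½ = 52/20 ≈ 2.6, so f = (1/2)^(52/20) ≈ 0.164938.
Cmin,ss = (D/Vd)·f/(1−f), so D = Cmin,ss·Vd·(1−f)/f.
D = 12 × 186 × (1−f)/f ≈ 12 × 186 × 5.06288 ≈ 11300.35 mg.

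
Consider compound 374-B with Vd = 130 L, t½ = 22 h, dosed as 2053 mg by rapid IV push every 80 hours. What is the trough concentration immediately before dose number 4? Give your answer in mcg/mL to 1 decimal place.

f = (1/2)^(τ/t½) = (1/2)^(80/22) ≈ 0.0804.
C₀ = D/Vd = 2053/130 ≈ 15.792 mcg/mL.
Before the 4th dose, 3 doses have been given. Superposition: Cmin = C₀·(f + f² + … + f^3).
≈ 15.792 × (0.0804 + 0.0065 + 0.0005) ≈ 15.792 × 0.0874 ≈ 1.380 mcg/mL.

1.4 mcg/mL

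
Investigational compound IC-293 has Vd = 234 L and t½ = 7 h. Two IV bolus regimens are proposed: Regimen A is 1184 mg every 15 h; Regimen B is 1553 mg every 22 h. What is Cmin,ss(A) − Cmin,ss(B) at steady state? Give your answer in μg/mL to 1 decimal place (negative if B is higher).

Regimen A: f = (1/2)^(15/7) ≈ 0.2264; Cmin,ss = (1184/234)·f/(1−f) ≈ 1.481 μg/mL.
Regimen B: f = (1/2)^(22/7) ≈ 0.1132; Cmin,ss = (1553/234)·f/(1−f) ≈ 0.847 μg/mL.
Difference ≈ 1.481 − 0.847 ≈ 0.634 μg/mL.

0.6 μg/mL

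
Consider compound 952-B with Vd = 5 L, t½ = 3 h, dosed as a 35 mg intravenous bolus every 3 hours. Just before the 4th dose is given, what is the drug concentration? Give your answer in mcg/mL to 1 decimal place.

6.1 mcg/mL

f = (1/2)^(τ/t½) = (1/2)^(3/3) ≈ 0.5000.
C₀ = D/Vd = 35/5 ≈ 7.000 mcg/mL.
Before the 4th dose, 3 doses have been given. Superposition: Cmin = C₀·(f + f² + … + f^3).
≈ 7.000 × (0.5000 + 0.2500 + 0.1250) ≈ 7.000 × 0.8750 ≈ 6.125 mcg/mL.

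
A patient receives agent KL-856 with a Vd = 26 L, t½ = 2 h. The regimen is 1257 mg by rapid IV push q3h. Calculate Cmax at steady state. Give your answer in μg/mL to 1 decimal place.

k = ln2/t½ = ln2/2 ≈ 0.346574 h⁻¹; fraction remaining f = e^(−kτ) = e^(−0.346574×3) ≈ 0.3536.
At steady state, accumulation factor R = 1/(1 − e^(−kτ)) ≈ 1.5470.
Single-dose peak C₀ = D/Vd = 1257/26 ≈ 48.346 μg/mL.
Steady-state peak Cmax,ss = C₀·R ≈ 48.346 × 1.5470 ≈ 74.791 μg/mL.

74.8 μg/mL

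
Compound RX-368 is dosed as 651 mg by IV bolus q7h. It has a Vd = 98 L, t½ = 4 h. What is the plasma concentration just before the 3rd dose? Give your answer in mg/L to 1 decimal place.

2.6 mg/L

f = (1/2)^(τ/t½) = (1/2)^(7/4) ≈ 0.2973.
C₀ = D/Vd = 651/98 ≈ 6.643 mg/L.
Before the 3rd dose, 2 doses have been given. Superposition: Cmin = C₀·(f + f²).
≈ 6.643 × (0.2973 + 0.0884) ≈ 6.643 × 0.3857 ≈ 2.562 mg/L.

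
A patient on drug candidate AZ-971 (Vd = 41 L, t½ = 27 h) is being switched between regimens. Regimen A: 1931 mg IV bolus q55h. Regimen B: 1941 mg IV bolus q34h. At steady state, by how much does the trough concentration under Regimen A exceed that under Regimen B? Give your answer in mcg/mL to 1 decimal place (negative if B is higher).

-18.8 mcg/mL

Regimen A: f = (1/2)^(55/27) ≈ 0.2437; Cmin,ss = (1931/41)·f/(1−f) ≈ 15.176 mcg/mL.
Regimen B: f = (1/2)^(34/27) ≈ 0.4178; Cmin,ss = (1941/41)·f/(1−f) ≈ 33.973 mcg/mL.
Difference ≈ 15.176 − 33.973 ≈ -18.797 mcg/mL.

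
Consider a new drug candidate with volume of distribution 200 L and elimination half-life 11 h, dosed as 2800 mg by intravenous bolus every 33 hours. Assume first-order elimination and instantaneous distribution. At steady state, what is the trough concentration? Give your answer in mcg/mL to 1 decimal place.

τ = 33 h = 3 half-lives, so f = (1/2)^3 = 0.125.
At steady state, R = 1/(1 − 0.125) = 8/7.
Single-dose peak C₀ = D/Vd = 2800/200 = 14 mcg/mL.
Steady-state peak Cmax,ss = C₀·R = 14 × 8/7 ≈ 16.000 mcg/mL.
Steady-state trough Cmin,ss = Cmax,ss·f ≈ 16.000 × 0.125 ≈ 2.000 mcg/mL.

2.0 mcg/mL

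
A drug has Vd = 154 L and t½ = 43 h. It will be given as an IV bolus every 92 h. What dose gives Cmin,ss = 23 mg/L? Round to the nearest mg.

12065 mg

τ/t½ = 92/43 ≈ 2.1395, so f = (1/2)^(92/43) ≈ 0.226953.
Cmin,ss = (D/Vd)·f/(1−f), so D = Cmin,ss·Vd·(1−f)/f.
D = 23 × 154 × (1−f)/f ≈ 23 × 154 × 3.40620 ≈ 12064.76 mg.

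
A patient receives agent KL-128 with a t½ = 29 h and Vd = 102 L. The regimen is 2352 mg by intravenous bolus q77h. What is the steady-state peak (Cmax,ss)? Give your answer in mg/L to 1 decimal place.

27.4 mg/L

k = ln2/t½ = ln2/29 ≈ 0.023902 h⁻¹; fraction remaining f = e^(−kτ) = e^(−0.023902×77) ≈ 0.1587.
Accumulation ratio R = 1/(1 − f) ≈ 1/0.8413 ≈ 1.1886.
Each bolus raises the concentration by D/Vd = 2352/102 ≈ 23.059 mg/L.
Steady-state peak Cmax,ss = C₀·R ≈ 23.059 × 1.1886 ≈ 27.408 mg/L.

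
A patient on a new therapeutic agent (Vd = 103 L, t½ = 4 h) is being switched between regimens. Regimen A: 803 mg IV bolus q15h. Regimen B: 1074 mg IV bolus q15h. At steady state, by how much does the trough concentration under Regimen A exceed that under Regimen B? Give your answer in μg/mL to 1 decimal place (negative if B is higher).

-0.2 μg/mL

Regimen A: f = (1/2)^(15/4) ≈ 0.0743; Cmin,ss = (803/103)·f/(1−f) ≈ 0.626 μg/mL.
Regimen B: f = (1/2)^(15/4) ≈ 0.0743; Cmin,ss = (1074/103)·f/(1−f) ≈ 0.837 μg/mL.
Difference ≈ 0.626 − 0.837 ≈ -0.211 μg/mL.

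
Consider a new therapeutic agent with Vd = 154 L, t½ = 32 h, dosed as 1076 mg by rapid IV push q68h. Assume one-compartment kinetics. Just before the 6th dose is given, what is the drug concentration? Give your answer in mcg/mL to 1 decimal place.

f = (1/2)^(τ/t½) = (1/2)^(68/32) ≈ 0.2293.
C₀ = D/Vd = 1076/154 ≈ 6.987 mcg/mL.
Before the 6th dose, 5 doses have been given. Superposition: Cmin = C₀·(f + f² + … + f^5).
≈ 6.987 × (0.2293 + 0.0526 + 0.0121 + 0.0028 + 0.0006) ≈ 6.987 × 0.2974 ≈ 2.078 mcg/mL.

2.1 mcg/mL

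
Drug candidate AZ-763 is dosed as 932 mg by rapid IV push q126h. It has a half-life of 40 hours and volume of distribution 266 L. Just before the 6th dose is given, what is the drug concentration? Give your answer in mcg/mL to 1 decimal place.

f = (1/2)^(τ/t½) = (1/2)^(126/40) ≈ 0.1127.
C₀ = D/Vd = 932/266 ≈ 3.504 mcg/mL.
Before the 6th dose, 5 doses have been given. Superposition: Cmin = C₀·(f + f² + … + f^5).
≈ 3.504 × (0.1127 + 0.0127 + 0.0014 + 0.0002 + 0.0000) ≈ 3.504 × 0.1270 ≈ 0.445 mcg/mL.

0.4 mcg/mL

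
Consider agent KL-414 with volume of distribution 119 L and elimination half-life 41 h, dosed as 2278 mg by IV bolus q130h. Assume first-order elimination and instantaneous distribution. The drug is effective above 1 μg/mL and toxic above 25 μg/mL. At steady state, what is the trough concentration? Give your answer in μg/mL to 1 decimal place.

2.4 μg/mL

τ/t½ = 130/41 ≈ 3.1707, so fraction remaining f = (1/2)^(130/41) ≈ 0.1110.
Each bolus raises the concentration by D/Vd = 2278/119 ≈ 19.143 μg/mL.
Steady-state trough Cmin,ss = C₀·f/(1−f) ≈ 19.143 × 0.1110/0.8890 ≈ 2.390 μg/mL.
Trough 2.4 μg/mL vs MEC 1 μg/mL: adequate.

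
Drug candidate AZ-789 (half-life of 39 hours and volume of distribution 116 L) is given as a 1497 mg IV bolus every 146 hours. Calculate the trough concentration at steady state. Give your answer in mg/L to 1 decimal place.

τ/t½ = 146/39 ≈ 3.7436, so fraction remaining f = (1/2)^(146/39) ≈ 0.0747.
At steady state, accumulation factor R = 1/(1 − e^(−kτ)) ≈ 1.0807.
Single-dose peak C₀ = D/Vd = 1497/116 ≈ 12.905 mg/L.
Cmax,ss = C₀/(1 − f) ≈ 12.905/0.9253 ≈ 13.947 mg/L.
Steady-state trough Cmin,ss = Cmax,ss·f ≈ 13.947 × 0.0747 ≈ 1.042 mg/L.

1.0 mg/L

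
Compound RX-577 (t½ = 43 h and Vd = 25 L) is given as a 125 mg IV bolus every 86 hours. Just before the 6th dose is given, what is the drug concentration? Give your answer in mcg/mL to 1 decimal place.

f = (1/2)^(τ/t½) = (1/2)^(86/43) ≈ 0.2500.
C₀ = D/Vd = 125/25 ≈ 5.000 mcg/mL.
Before the 6th dose, 5 doses have been given. Superposition: Cmin = C₀·(f + f² + … + f^5).
≈ 5.000 × (0.2500 + 0.0625 + 0.0156 + 0.0039 + 0.0010) ≈ 5.000 × 0.3330 ≈ 1.665 mcg/mL.

1.7 mcg/mL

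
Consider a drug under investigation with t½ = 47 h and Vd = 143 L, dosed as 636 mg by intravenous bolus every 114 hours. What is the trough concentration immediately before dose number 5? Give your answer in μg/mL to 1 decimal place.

f = (1/2)^(τ/t½) = (1/2)^(114/47) ≈ 0.1861.
C₀ = D/Vd = 636/143 ≈ 4.448 μg/mL.
Before the 5th dose, 4 doses have been given. Superposition: Cmin = C₀·(f + f² + … + f^4).
≈ 4.448 × (0.1861 + 0.0346 + 0.0064 + 0.0012) ≈ 4.448 × 0.2283 ≈ 1.015 μg/mL.

1.0 μg/mL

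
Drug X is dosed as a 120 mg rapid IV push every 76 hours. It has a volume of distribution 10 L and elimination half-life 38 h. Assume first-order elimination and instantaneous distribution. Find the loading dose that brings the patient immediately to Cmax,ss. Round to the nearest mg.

f = (1/2)^(76/38) ≈ 0.250000; accumulation ratio R = 1/(1−f) ≈ 1.33333.
Loading dose to hit Cmax,ss on first dose: D_load = D_maint·R ≈ 120 × 1.33333 ≈ 160.00 mg.

160 mg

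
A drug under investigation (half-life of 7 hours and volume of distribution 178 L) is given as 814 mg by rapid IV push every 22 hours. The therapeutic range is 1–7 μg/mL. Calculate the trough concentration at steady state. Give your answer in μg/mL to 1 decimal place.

0.6 μg/mL

Over one 22-h interval, 22/7 ≈ 3.1429 half-lives elapse, leaving f ≈ 0.1132 of each dose.
At steady state, accumulation factor R = 1/(1 − e^(−kτ)) ≈ 1.1276.
Each bolus raises the concentration by D/Vd = 814/178 ≈ 4.573 μg/mL.
Cmax,ss = C₀/(1 − f) ≈ 4.573/0.8868 ≈ 5.157 μg/mL.
Steady-state trough Cmin,ss = Cmax,ss·f ≈ 5.157 × 0.1132 ≈ 0.584 μg/mL.
Trough 0.6 μg/mL vs MEC 1 μg/mL: subtherapeutic.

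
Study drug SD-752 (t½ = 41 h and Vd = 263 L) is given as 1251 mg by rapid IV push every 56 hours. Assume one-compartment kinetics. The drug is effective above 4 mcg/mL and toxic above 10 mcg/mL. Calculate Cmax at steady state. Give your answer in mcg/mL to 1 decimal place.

7.8 mcg/mL

Over one 56-h interval, 56/41 ≈ 1.3659 half-lives elapse, leaving f ≈ 0.3880 of each dose.
At steady state, accumulation factor R = 1/(1 − e^(−kτ)) ≈ 1.6340.
Each bolus raises the concentration by D/Vd = 1251/263 ≈ 4.757 mcg/mL.
Cmax,ss = C₀/(1 − f) ≈ 4.757/0.6120 ≈ 7.773 mcg/mL.
Peak 7.8 mcg/mL vs MTC 10 mcg/mL: below toxic threshold.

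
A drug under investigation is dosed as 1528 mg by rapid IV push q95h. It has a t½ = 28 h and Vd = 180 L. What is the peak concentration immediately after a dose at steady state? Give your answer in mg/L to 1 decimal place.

9.4 mg/L

Over one 95-h interval, 95/28 ≈ 3.3929 half-lives elapse, leaving f ≈ 0.0952 of each dose.
At steady state, accumulation factor R = 1/(1 − e^(−kτ)) ≈ 1.1052.
Single-dose peak C₀ = D/Vd = 1528/180 ≈ 8.489 mg/L.
Steady-state peak Cmax,ss = C₀·R ≈ 8.489 × 1.1052 ≈ 9.382 mg/L.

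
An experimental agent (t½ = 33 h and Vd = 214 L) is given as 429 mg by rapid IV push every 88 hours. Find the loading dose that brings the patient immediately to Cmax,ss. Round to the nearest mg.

509 mg

f = (1/2)^(88/33) ≈ 0.157490; accumulation ratio R = 1/(1−f) ≈ 1.18693.
Loading dose to hit Cmax,ss on first dose: D_load = D_maint·R ≈ 429 × 1.18693 ≈ 509.19 mg.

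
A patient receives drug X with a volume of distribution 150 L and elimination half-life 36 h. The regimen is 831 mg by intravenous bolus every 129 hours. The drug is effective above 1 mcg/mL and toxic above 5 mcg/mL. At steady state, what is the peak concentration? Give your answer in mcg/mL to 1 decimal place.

τ/t½ = 129/36 ≈ 3.5833, so fraction remaining f = (1/2)^(129/36) ≈ 0.0834.
Accumulation ratio R = 1/(1 − f) ≈ 1/0.9166 ≈ 1.0910.
Each bolus raises the concentration by D/Vd = 831/150 ≈ 5.540 mcg/mL.
Steady-state peak Cmax,ss = C₀·R ≈ 5.540 × 1.0910 ≈ 6.044 mcg/mL.
Peak 6.0 mcg/mL vs MTC 5 mcg/mL: exceeds toxic threshold.

6.0 mcg/mL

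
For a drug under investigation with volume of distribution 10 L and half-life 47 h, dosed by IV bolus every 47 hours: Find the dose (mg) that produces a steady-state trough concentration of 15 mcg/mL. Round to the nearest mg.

τ/t½ = 47/47 ≈ 1, so f = (1/2)^(47/47) ≈ 0.500000.
Cmin,ss = (D/Vd)·f/(1−f), so D = Cmin,ss·Vd·(1−f)/f.
D = 15 × 10 × (1−f)/f ≈ 15 × 10 × 1.00000 ≈ 150.00 mg.

150 mg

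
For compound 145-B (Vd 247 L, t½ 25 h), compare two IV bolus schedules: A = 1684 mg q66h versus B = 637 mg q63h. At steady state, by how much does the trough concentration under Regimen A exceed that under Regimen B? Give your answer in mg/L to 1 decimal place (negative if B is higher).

0.8 mg/L

Regimen A: f = (1/2)^(66/25) ≈ 0.1604; Cmin,ss = (1684/247)·f/(1−f) ≈ 1.302 mg/L.
Regimen B: f = (1/2)^(63/25) ≈ 0.1743; Cmin,ss = (637/247)·f/(1−f) ≈ 0.544 mg/L.
Difference ≈ 1.302 − 0.544 ≈ 0.758 mg/L.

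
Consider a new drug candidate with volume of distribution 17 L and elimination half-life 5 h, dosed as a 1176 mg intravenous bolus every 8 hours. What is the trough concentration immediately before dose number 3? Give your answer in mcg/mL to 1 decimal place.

f = (1/2)^(τ/t½) = (1/2)^(8/5) ≈ 0.3299.
C₀ = D/Vd = 1176/17 ≈ 69.176 mcg/mL.
Before the 3rd dose, 2 doses have been given. Superposition: Cmin = C₀·(f + f²).
≈ 69.176 × (0.3299 + 0.1088) ≈ 69.176 × 0.4387 ≈ 30.348 mcg/mL.

30.3 mcg/mL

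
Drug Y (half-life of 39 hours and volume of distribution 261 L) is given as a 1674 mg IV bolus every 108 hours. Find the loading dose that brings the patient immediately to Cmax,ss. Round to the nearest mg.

1962 mg

f = (1/2)^(108/39) ≈ 0.146683; accumulation ratio R = 1/(1−f) ≈ 1.17190.
Loading dose to hit Cmax,ss on first dose: D_load = D_maint·R ≈ 1674 × 1.17190 ≈ 1961.76 mg.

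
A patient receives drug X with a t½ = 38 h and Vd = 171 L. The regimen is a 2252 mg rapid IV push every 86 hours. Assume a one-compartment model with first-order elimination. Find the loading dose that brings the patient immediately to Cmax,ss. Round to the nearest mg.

2845 mg

f = (1/2)^(86/38) ≈ 0.208316; accumulation ratio R = 1/(1−f) ≈ 1.26313.
Loading dose to hit Cmax,ss on first dose: D_load = D_maint·R ≈ 2252 × 1.26313 ≈ 2844.57 mg.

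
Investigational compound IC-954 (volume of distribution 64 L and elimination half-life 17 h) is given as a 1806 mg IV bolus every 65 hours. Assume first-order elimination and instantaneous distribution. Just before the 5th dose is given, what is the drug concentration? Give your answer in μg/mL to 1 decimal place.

2.1 μg/mL

f = (1/2)^(τ/t½) = (1/2)^(65/17) ≈ 0.0706.
C₀ = D/Vd = 1806/64 ≈ 28.219 μg/mL.
Before the 5th dose, 4 doses have been given. Superposition: Cmin = C₀·(f + f² + … + f^4).
≈ 28.219 × (0.0706 + 0.0050 + 0.0004 + 0.0000) ≈ 28.219 × 0.0760 ≈ 2.145 μg/mL.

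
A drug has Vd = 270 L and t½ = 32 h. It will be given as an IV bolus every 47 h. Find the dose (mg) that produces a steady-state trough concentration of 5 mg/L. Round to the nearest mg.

2387 mg

τ/t½ = 47/32 ≈ 1.4688, so f = (1/2)^(47/32) ≈ 0.361295.
Cmin,ss = (D/Vd)·f/(1−f), so D = Cmin,ss·Vd·(1−f)/f.
D = 5 × 270 × (1−f)/f ≈ 5 × 270 × 1.76782 ≈ 2386.56 mg.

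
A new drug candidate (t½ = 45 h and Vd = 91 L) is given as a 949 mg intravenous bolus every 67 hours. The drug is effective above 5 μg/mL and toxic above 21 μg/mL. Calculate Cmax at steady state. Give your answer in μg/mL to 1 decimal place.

16.2 μg/mL

Over one 67-h interval, 67/45 ≈ 1.4889 half-lives elapse, leaving f ≈ 0.3563 of each dose.
At steady state, accumulation factor R = 1/(1 − e^(−kτ)) ≈ 1.5535.
Each bolus raises the concentration by D/Vd = 949/91 ≈ 10.429 μg/mL.
Steady-state peak Cmax,ss = C₀·R ≈ 10.429 × 1.5535 ≈ 16.201 μg/mL.
Peak 16.2 μg/mL vs MTC 21 μg/mL: below toxic threshold.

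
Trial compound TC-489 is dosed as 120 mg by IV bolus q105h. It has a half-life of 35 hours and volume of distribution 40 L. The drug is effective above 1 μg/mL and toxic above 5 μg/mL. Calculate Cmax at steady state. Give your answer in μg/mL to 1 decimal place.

3.4 μg/mL

τ = 105 h = 3 half-lives, so f = (1/2)^3 = 0.125.
At steady state, R = 1/(1 − 0.125) = 8/7.
Single-dose peak C₀ = D/Vd = 120/40 = 3 μg/mL.
Steady-state peak Cmax,ss = C₀·R = 3 × 8/7 ≈ 3.429 μg/mL.
Peak 3.4 μg/mL vs MTC 5 μg/mL: below toxic threshold.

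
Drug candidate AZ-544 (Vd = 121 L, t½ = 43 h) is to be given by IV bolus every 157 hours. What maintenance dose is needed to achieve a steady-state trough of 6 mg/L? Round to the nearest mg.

8395 mg

τ/t½ = 157/43 ≈ 3.6512, so f = (1/2)^(157/43) ≈ 0.079596.
Cmin,ss = (D/Vd)·f/(1−f), so D = Cmin,ss·Vd·(1−f)/f.
D = 6 × 121 × (1−f)/f ≈ 6 × 121 × 11.56345 ≈ 8395.06 mg.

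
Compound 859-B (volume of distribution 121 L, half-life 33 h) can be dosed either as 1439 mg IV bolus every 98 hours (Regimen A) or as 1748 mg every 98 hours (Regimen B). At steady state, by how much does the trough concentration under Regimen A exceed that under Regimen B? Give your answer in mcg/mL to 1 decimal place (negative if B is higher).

Regimen A: f = (1/2)^(98/33) ≈ 0.1277; Cmin,ss = (1439/121)·f/(1−f) ≈ 1.741 mcg/mL.
Regimen B: f = (1/2)^(98/33) ≈ 0.1277; Cmin,ss = (1748/121)·f/(1−f) ≈ 2.115 mcg/mL.
Difference ≈ 1.741 − 2.115 ≈ -0.374 mcg/mL.

-0.4 mcg/mL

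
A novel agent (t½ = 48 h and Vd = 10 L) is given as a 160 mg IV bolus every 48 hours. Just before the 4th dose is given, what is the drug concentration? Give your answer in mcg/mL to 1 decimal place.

f = (1/2)^(τ/t½) = (1/2)^(48/48) ≈ 0.5000.
C₀ = D/Vd = 160/10 ≈ 16.000 mcg/mL.
Before the 4th dose, 3 doses have been given. Superposition: Cmin = C₀·(f + f² + … + f^3).
≈ 16.000 × (0.5000 + 0.2500 + 0.1250) ≈ 16.000 × 0.8750 ≈ 14.000 mcg/mL.

14.0 mcg/mL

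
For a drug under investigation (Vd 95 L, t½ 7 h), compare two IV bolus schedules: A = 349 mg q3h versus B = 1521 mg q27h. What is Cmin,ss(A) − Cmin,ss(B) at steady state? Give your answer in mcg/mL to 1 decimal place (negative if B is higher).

9.4 mcg/mL

Regimen A: f = (1/2)^(3/7) ≈ 0.7430; Cmin,ss = (349/95)·f/(1−f) ≈ 10.621 mcg/mL.
Regimen B: f = (1/2)^(27/7) ≈ 0.0690; Cmin,ss = (1521/95)·f/(1−f) ≈ 1.187 mcg/mL.
Difference ≈ 10.621 − 1.187 ≈ 9.434 mcg/mL.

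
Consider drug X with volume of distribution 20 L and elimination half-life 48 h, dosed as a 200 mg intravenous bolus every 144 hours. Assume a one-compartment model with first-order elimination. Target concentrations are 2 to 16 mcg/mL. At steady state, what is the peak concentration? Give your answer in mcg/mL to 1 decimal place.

τ = 144 h = 3 half-lives, so f = (1/2)^3 = 0.125.
At steady state, R = 1/(1 − 0.125) = 8/7.
Single-dose peak C₀ = D/Vd = 200/20 = 10 mcg/mL.
Steady-state peak Cmax,ss = C₀·R = 10 × 8/7 ≈ 11.429 mcg/mL.
Peak 11.4 mcg/mL vs MTC 16 mcg/mL: below toxic threshold.

11.4 mcg/mL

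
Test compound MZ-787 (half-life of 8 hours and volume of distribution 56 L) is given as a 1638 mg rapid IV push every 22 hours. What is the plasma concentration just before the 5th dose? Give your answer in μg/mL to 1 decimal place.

5.1 μg/mL

f = (1/2)^(τ/t½) = (1/2)^(22/8) ≈ 0.1487.
C₀ = D/Vd = 1638/56 ≈ 29.250 μg/mL.
Before the 5th dose, 4 doses have been given. Superposition: Cmin = C₀·(f + f² + … + f^4).
≈ 29.250 × (0.1487 + 0.0221 + 0.0033 + 0.0005) ≈ 29.250 × 0.1746 ≈ 5.107 μg/mL.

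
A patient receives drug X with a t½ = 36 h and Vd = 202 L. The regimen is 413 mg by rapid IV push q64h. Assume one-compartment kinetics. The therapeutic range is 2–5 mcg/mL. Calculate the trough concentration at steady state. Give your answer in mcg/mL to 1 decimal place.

Over one 64-h interval, 64/36 ≈ 1.7778 half-lives elapse, leaving f ≈ 0.2916 of each dose.
Accumulation ratio R = 1/(1 − f) ≈ 1/0.7084 ≈ 1.4116.
Single-dose peak C₀ = D/Vd = 413/202 ≈ 2.045 mcg/mL.
Cmax,ss = C₀/(1 − f) ≈ 2.045/0.7084 ≈ 2.887 mcg/mL.
One interval later, Cmin,ss = Cmax,ss·e^(−kτ) ≈ 2.887 × 0.2916 ≈ 0.842 mcg/mL.
Trough 0.8 mcg/mL vs MEC 2 mcg/mL: subtherapeutic.

0.8 mcg/mL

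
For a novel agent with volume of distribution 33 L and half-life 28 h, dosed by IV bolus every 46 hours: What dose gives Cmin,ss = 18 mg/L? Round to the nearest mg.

τ/t½ = 46/28 ≈ 1.6429, so f = (1/2)^(46/28) ≈ 0.320222.
Cmin,ss = (D/Vd)·f/(1−f), so D = Cmin,ss·Vd·(1−f)/f.
D = 18 × 33 × (1−f)/f ≈ 18 × 33 × 2.12283 ≈ 1260.96 mg.

1261 mg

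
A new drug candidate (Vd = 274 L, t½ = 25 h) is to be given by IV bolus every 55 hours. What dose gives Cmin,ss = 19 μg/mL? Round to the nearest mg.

τ/t½ = 55/25 ≈ 2.2, so f = (1/2)^(55/25) ≈ 0.217638.
Cmin,ss = (D/Vd)·f/(1−f), so D = Cmin,ss·Vd·(1−f)/f.
D = 19 × 274 × (1−f)/f ≈ 19 × 274 × 3.59479 ≈ 18714.48 mg.

18714 mg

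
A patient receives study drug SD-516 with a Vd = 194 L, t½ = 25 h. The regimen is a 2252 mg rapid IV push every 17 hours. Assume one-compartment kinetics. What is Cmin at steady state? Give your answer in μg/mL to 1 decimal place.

τ/t½ = 17/25 ≈ 0.68, so fraction remaining f = (1/2)^(17/25) ≈ 0.6242.
At steady state, accumulation factor R = 1/(1 − e^(−kτ)) ≈ 2.6610.
Single-dose peak C₀ = D/Vd = 2252/194 ≈ 11.608 μg/mL.
Cmax,ss = C₀/(1 − f) ≈ 11.608/0.3758 ≈ 30.889 μg/mL.
Steady-state trough Cmin,ss = Cmax,ss·f ≈ 30.889 × 0.6242 ≈ 19.281 μg/mL.

19.3 μg/mL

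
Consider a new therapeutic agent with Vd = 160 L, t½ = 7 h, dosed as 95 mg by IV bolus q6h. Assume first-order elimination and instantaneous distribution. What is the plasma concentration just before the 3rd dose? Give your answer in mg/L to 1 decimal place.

f = (1/2)^(τ/t½) = (1/2)^(6/7) ≈ 0.5520.
C₀ = D/Vd = 95/160 ≈ 0.594 mg/L.
Before the 3rd dose, 2 doses have been given. Superposition: Cmin = C₀·(f + f²).
≈ 0.594 × (0.5520 + 0.3047) ≈ 0.594 × 0.8567 ≈ 0.509 mg/L.

0.5 mg/L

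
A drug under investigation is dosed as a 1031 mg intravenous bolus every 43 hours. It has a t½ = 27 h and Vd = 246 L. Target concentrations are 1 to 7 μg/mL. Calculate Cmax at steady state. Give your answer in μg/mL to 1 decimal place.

6.3 μg/mL

k = ln2/t½ = ln2/27 ≈ 0.025672 h⁻¹; fraction remaining f = e^(−kτ) = e^(−0.025672×43) ≈ 0.3316.
At steady state, accumulation factor R = 1/(1 − e^(−kτ)) ≈ 1.4961.
Single-dose peak C₀ = D/Vd = 1031/246 ≈ 4.191 μg/mL.
Cmax,ss = C₀/(1 − f) ≈ 4.191/0.6684 ≈ 6.270 μg/mL.
Peak 6.3 μg/mL vs MTC 7 μg/mL: below toxic threshold.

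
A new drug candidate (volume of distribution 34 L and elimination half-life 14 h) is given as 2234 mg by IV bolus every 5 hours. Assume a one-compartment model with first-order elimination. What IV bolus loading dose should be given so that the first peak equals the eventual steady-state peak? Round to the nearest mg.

10187 mg

f = (1/2)^(5/14) ≈ 0.780709; accumulation ratio R = 1/(1−f) ≈ 4.56015.
Loading dose to hit Cmax,ss on first dose: D_load = D_maint·R ≈ 2234 × 4.56015 ≈ 10187.38 mg.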